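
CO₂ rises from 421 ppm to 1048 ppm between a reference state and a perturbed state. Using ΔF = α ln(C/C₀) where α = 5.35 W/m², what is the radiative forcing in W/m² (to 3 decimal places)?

CO₂: 5.35 × ln(1048/421) = 5.35 × ln(2.48931) = 5.35 × 0.91201 = 4.8793 W/m².

ΔF = 4.879 W/m²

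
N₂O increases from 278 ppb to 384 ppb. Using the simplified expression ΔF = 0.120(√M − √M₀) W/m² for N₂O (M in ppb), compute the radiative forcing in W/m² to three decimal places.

ΔF = 0.351 W/m²

N₂O: 0.120 × (√384 − √278) = 0.120 × (19.5959 − 16.6733) = 0.120 × 2.9226 = 0.3507 W/m².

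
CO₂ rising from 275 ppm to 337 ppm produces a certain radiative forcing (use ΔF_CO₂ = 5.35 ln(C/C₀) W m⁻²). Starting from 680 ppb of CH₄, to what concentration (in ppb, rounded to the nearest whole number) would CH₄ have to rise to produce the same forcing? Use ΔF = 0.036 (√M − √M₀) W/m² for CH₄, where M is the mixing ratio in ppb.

CO₂ forcing: 5.35 × ln(337/275) = 5.35 × 0.203312 = 1.08772 W/m².
Set 0.036(√M − √680) = 1.08772: √M = 1.08772/0.036 + √680 = 30.2144 + 26.0768 = 56.2912.
M = (56.2912)² = 3168.70 ppb.

M ≈ 3169 ppb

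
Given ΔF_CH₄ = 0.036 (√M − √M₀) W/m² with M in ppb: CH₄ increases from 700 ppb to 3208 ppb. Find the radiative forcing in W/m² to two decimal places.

CH₄: 0.036 × (√3208 − √700) = 0.036 × (56.6392 − 26.4575) = 0.036 × 30.1817 = 1.0865 W/m².

ΔF = 1.09 W/m²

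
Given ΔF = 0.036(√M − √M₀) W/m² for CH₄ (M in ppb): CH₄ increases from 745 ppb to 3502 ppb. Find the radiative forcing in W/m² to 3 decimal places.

ΔF = 1.148 W/m²

CH₄: 0.036 × (√3502 − √745) = 0.036 × (59.1777 − 27.2947) = 0.036 × 31.8830 = 1.1478 W/m².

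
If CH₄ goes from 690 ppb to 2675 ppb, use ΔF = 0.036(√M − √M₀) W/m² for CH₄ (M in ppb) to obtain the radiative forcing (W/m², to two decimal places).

CH₄: 0.036 × (√2675 − √690) = 0.036 × (51.7204 − 26.2679) = 0.036 × 25.4525 = 0.9163 W/m².

ΔF = 0.92 W/m²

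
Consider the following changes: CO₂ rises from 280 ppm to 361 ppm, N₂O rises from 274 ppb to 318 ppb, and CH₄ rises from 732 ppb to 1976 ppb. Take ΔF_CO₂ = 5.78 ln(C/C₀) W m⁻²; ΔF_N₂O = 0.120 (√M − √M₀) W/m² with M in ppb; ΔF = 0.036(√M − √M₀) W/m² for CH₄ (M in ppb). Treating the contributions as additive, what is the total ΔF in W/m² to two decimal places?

ΔF = 2.25 W/m²

CO₂: 5.78 × ln(361/280) = 5.78 × ln(1.28929) = 5.78 × 0.25409 = 1.4686 W/m².
N₂O: 0.120 × (√318 − √274) = 0.120 × (17.8326 − 16.5529) = 0.120 × 1.2797 = 0.1536 W/m².
CH₄: 0.036 × (√1976 − √732) = 0.036 × (44.4522 − 27.0555) = 0.036 × 17.3967 = 0.6263 W/m².
Total ΔF = 1.4686 + 0.1536 + 0.6263 = 2.2485 W/m².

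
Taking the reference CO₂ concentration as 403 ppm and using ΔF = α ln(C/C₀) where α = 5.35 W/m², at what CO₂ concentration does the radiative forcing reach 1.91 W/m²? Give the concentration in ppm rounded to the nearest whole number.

Set 5.35 ln(C/403) = 1.91, so ln(C/403) = 1.91/5.35 = 0.35701.
Then C/403 = e^0.35701 = 1.42905, giving C = 403 × 1.42905 = 575.91 ppm.

C ≈ 576 ppm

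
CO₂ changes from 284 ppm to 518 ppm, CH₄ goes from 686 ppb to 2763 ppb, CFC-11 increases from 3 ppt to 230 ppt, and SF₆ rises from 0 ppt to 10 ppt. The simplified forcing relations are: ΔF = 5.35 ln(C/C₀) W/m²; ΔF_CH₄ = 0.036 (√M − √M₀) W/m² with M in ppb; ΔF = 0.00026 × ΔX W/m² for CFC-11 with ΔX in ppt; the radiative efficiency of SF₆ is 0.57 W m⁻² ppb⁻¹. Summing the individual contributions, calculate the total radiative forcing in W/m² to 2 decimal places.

CO₂: 5.35 × ln(518/284) = 5.35 × ln(1.82394) = 5.35 × 0.60100 = 3.2154 W/m².
CH₄: 0.036 × (√2763 − √686) = 0.036 × (52.5642 − 26.1916) = 0.036 × 26.3726 = 0.9494 W/m².
CFC-11: ΔF = 0.00026 × (230 − 3) = 0.00026 × 227 = 0.0590 W/m².
SF₆: Δ = 10 − 0 = 10 ppt = 0.010 ppb; ΔF = 0.57 × 0.010 = 0.0057 W/m².
Total ΔF = 3.2154 + 0.9494 + 0.0590 + 0.0057 = 4.2295 W/m².

ΔF = 4.23 W/m²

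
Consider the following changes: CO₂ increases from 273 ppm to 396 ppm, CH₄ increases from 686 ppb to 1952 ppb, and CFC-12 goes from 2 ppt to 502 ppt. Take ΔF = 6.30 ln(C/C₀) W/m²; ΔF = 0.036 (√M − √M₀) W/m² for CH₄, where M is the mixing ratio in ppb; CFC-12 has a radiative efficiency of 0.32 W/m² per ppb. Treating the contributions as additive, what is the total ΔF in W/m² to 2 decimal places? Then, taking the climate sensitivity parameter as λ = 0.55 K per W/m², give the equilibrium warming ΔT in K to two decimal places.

ΔF = 3.15 W/m²; ΔT = 1.73 K

CO₂: 6.30 × ln(396/273) = 6.30 × ln(1.45055) = 6.30 × 0.37194 = 2.3432 W/m².
CH₄: 0.036 × (√1952 − √686) = 0.036 × (44.1814 − 26.1916) = 0.036 × 17.9898 = 0.6476 W/m².
CFC-12: Δ = 502 − 2 = 500 ppt = 0.500 ppb; ΔF = 0.32 × 0.500 = 0.1600 W/m².
Total ΔF = 2.3432 + 0.6476 + 0.1600 = 3.1508 W/m².
ΔT = λ ΔF = 0.55 × 3.15 = 1.7325 K.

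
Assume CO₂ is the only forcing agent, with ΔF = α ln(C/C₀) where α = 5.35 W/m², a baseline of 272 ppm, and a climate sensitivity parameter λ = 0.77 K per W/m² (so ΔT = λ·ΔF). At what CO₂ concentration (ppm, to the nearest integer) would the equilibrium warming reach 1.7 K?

C ≈ 411 ppm

Required forcing: ΔF = ΔT/λ = 1.7/0.77 = 2.2078 W/m².
Then ln(C/272) = ΔF/5.35 = 2.2078/5.35 = 0.41267.
So C = 272 × e^0.41267 = 272 × 1.51085 = 410.95 ppm.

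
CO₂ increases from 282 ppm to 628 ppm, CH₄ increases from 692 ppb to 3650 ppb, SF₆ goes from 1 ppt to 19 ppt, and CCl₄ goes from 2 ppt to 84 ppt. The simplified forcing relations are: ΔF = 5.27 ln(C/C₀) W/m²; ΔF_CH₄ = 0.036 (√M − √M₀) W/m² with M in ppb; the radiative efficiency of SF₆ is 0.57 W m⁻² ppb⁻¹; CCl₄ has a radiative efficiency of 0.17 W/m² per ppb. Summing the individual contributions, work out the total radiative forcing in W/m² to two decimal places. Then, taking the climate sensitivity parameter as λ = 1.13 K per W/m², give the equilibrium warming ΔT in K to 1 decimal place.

ΔF = 5.47 W/m²; ΔT = 6.2 K

CO₂: 5.27 × ln(628/282) = 5.27 × ln(2.22695) = 5.27 × 0.80063 = 4.2193 W/m².
CH₄: 0.036 × (√3650 − √692) = 0.036 × (60.4152 − 26.3059) = 0.036 × 34.1093 = 1.2279 W/m².
SF₆: Δ = 19 − 1 = 18 ppt = 0.018 ppb; ΔF = 0.57 × 0.018 = 0.0103 W/m².
CCl₄: Δ = 84 − 2 = 82 ppt = 0.082 ppb; ΔF = 0.17 × 0.082 = 0.0139 W/m².
Total ΔF = 4.2193 + 1.2279 + 0.0103 + 0.0139 = 5.4714 W/m².
ΔT = λ ΔF = 1.13 × 5.47 = 6.1811 K.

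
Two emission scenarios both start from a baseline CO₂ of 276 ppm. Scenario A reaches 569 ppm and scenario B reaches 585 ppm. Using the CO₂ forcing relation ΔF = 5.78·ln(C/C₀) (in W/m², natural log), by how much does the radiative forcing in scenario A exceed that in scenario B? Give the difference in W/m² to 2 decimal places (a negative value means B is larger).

ΔF_A − ΔF_B = -0.16 W/m²

ΔF_A = 5.78 ln(569/276) = 5.78 × 0.72348 = 4.1817 W/m².
ΔF_B = 5.78 ln(585/276) = 5.78 × 0.75121 = 4.3420 W/m².
Difference: 4.1817 − 4.3420 = -0.1603 W/m².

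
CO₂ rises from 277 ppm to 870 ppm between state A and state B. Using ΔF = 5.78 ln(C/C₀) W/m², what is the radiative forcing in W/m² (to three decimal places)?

CO₂: 5.78 × ln(870/277) = 5.78 × ln(3.14079) = 5.78 × 1.14447 = 6.6150 W/m².

ΔF = 6.615 W/m²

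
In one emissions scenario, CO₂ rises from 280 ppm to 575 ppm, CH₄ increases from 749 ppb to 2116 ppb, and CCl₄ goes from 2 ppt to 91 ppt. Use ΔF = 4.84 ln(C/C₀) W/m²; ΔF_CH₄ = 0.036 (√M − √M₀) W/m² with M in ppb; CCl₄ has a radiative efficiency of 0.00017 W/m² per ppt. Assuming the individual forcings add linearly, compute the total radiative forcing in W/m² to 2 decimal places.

CO₂: 4.84 × ln(575/280) = 4.84 × ln(2.05357) = 4.84 × 0.71958 = 3.4828 W/m².
CH₄: 0.036 × (√2116 − √749) = 0.036 × (46.0000 − 27.3679) = 0.036 × 18.6321 = 0.6708 W/m².
CCl₄: ΔF = 0.00017 × (91 − 2) = 0.00017 × 89 = 0.0151 W/m².
Total ΔF = 3.4828 + 0.6708 + 0.0151 = 4.1687 W/m².

ΔF = 4.17 W/m²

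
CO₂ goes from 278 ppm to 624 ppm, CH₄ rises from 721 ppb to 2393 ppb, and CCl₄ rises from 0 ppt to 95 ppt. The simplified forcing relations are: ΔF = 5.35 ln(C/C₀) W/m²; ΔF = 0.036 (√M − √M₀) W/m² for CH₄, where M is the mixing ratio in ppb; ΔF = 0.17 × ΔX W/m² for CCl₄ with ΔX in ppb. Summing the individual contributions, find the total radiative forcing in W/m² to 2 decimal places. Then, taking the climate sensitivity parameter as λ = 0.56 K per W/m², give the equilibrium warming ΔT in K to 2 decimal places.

CO₂: 5.35 × ln(624/278) = 5.35 × ln(2.24460) = 5.35 × 0.80853 = 4.3256 W/m².
CH₄: 0.036 × (√2393 − √721) = 0.036 × (48.9183 − 26.8514) = 0.036 × 22.0669 = 0.7944 W/m².
CCl₄: Δ = 95 − 0 = 95 ppt = 0.095 ppb; ΔF = 0.17 × 0.095 = 0.0162 W/m².
Total ΔF = 4.3256 + 0.7944 + 0.0162 = 5.1362 W/m².
ΔT = λ ΔF = 0.56 × 5.14 = 2.8784 K.

ΔF = 5.14 W/m²; ΔT = 2.88 K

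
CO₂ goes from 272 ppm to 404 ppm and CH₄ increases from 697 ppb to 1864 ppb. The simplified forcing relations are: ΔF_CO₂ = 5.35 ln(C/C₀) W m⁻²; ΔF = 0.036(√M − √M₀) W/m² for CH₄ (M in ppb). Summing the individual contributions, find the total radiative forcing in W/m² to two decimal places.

CO₂: 5.35 × ln(404/272) = 5.35 × ln(1.48529) = 5.35 × 0.39561 = 2.1165 W/m².
CH₄: 0.036 × (√1864 − √697) = 0.036 × (43.1741 − 26.4008) = 0.036 × 16.7733 = 0.6038 W/m².
Total ΔF = 2.1165 + 0.6038 = 2.7203 W/m².

ΔF = 2.72 W/m²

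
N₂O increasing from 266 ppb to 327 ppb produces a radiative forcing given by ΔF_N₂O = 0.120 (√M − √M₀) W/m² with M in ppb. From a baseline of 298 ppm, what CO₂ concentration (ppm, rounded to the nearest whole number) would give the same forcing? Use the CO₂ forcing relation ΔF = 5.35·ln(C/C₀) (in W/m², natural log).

C ≈ 310 ppm

N₂O forcing: 0.120 × (√327 − √266) = 0.120 × (18.0831 − 16.3095) = 0.120 × 1.7736 = 0.21283 W/m².
Set 5.35 ln(C/298) = 0.21283: ln(C/298) = 0.21283/5.35 = 0.03978, so C = 298 × e^0.03978 = 298 × 1.04058 = 310.09 ppm.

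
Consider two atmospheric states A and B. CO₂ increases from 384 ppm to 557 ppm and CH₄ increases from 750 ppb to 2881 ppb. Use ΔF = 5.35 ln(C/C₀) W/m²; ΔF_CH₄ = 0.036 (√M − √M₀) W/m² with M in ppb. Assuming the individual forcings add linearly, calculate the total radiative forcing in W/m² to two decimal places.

ΔF = 2.94 W/m²

CO₂: 5.35 × ln(557/384) = 5.35 × ln(1.45052) = 5.35 × 0.37192 = 1.9898 W/m².
CH₄: 0.036 × (√2881 − √750) = 0.036 × (53.6749 − 27.3861) = 0.036 × 26.2888 = 0.9464 W/m².
Total ΔF = 1.9898 + 0.9464 = 2.9362 W/m².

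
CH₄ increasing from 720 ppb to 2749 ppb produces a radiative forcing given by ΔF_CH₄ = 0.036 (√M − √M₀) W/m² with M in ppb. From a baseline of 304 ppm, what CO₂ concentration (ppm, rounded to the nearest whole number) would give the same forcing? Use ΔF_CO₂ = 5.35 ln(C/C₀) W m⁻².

C ≈ 361 ppm

CH₄ forcing: 0.036 × (√2749 − √720) = 0.036 × (52.4309 − 26.8328) = 0.036 × 25.5981 = 0.92153 W/m².
Set 5.35 ln(C/304) = 0.92153: ln(C/304) = 0.92153/5.35 = 0.17225, so C = 304 × e^0.17225 = 304 × 1.18797 = 361.14 ppm.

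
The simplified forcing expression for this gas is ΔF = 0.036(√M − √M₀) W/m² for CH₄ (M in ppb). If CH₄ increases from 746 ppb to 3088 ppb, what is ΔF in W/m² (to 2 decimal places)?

ΔF = 1.02 W/m²

CH₄: 0.036 × (√3088 − √746) = 0.036 × (55.5698 − 27.3130) = 0.036 × 28.2568 = 1.0172 W/m².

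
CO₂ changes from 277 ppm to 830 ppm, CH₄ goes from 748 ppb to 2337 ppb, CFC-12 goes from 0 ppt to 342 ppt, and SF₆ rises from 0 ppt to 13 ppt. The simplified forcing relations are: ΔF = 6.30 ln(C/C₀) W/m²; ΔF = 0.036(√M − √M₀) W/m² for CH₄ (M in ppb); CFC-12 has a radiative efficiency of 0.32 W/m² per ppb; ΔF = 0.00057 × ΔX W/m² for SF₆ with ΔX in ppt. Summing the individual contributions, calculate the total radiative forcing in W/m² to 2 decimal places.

ΔF = 7.79 W/m²

CO₂: 6.30 × ln(830/277) = 6.30 × ln(2.99639) = 6.30 × 1.09741 = 6.9137 W/m².
CH₄: 0.036 × (√2337 − √748) = 0.036 × (48.3425 − 27.3496) = 0.036 × 20.9929 = 0.7557 W/m².
CFC-12: Δ = 342 − 0 = 342 ppt = 0.342 ppb; ΔF = 0.32 × 0.342 = 0.1094 W/m².
SF₆: ΔF = 0.00057 × (13 − 0) = 0.00057 × 13 = 0.0074 W/m².
Total ΔF = 6.9137 + 0.7557 + 0.1094 + 0.0074 = 7.7862 W/m².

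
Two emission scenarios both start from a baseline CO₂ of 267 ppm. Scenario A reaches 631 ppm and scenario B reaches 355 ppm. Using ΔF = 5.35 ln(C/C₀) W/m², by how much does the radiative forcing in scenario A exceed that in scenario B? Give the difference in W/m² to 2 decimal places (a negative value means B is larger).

ΔF_A = 5.35 ln(631/267) = 5.35 × 0.86006 = 4.6013 W/m².
ΔF_B = 5.35 ln(355/267) = 5.35 × 0.28487 = 1.5241 W/m².
Difference: 4.6013 − 1.5241 = 3.0772 W/m².

ΔF_A − ΔF_B = 3.08 W/m²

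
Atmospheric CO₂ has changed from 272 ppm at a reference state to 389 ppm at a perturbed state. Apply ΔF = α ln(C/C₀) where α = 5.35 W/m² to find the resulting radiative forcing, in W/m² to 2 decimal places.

CO₂ absorption bands are partially saturated, so forcing scales with the logarithm of the concentration ratio.
CO₂: 5.35 × ln(389/272) = 5.35 × ln(1.43015) = 5.35 × 0.35778 = 1.9141 W/m².

ΔF = 1.91 W/m²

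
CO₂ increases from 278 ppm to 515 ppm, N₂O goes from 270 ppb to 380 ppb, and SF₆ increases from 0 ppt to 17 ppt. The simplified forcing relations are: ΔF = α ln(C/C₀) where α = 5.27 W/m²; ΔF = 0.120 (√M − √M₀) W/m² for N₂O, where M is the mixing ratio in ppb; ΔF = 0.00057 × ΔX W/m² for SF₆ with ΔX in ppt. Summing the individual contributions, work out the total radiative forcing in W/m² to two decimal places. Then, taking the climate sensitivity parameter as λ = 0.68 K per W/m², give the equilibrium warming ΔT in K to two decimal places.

ΔF = 3.63 W/m²; ΔT = 2.47 K

CO₂: 5.27 × ln(515/278) = 5.27 × ln(1.85252) = 5.27 × 0.61655 = 3.2492 W/m².
N₂O: 0.120 × (√380 − √270) = 0.120 × (19.4936 − 16.4317) = 0.120 × 3.0619 = 0.3674 W/m².
SF₆: ΔF = 0.00057 × (17 − 0) = 0.00057 × 17 = 0.0097 W/m².
Total ΔF = 3.2492 + 0.3674 + 0.0097 = 3.6263 W/m².
ΔT = λ ΔF = 0.68 × 3.63 = 2.4684 K.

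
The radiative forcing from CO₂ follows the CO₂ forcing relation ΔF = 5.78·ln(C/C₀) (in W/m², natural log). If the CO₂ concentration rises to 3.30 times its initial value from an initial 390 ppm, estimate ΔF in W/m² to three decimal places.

ΔF = 6.901 W/m²

Because the forcing depends only on the ratio C/C₀, the initial concentration does not enter.
ΔF = 5.78 × ln(3.30) = 5.78 × 1.19392 = 6.9009 W/m².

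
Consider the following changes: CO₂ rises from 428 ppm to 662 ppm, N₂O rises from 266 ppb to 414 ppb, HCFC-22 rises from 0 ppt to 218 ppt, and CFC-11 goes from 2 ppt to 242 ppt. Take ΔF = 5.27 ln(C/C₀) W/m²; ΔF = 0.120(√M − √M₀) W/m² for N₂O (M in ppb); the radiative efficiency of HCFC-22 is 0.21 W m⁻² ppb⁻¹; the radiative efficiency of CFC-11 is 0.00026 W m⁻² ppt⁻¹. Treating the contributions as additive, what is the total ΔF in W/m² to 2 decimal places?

CO₂: 5.27 × ln(662/428) = 5.27 × ln(1.54673) = 5.27 × 0.43614 = 2.2985 W/m².
N₂O: 0.120 × (√414 − √266) = 0.120 × (20.3470 − 16.3095) = 0.120 × 4.0375 = 0.4845 W/m².
HCFC-22: Δ = 218 − 0 = 218 ppt = 0.218 ppb; ΔF = 0.21 × 0.218 = 0.0458 W/m².
CFC-11: ΔF = 0.00026 × (242 − 2) = 0.00026 × 240 = 0.0624 W/m².
Total ΔF = 2.2985 + 0.4845 + 0.0458 + 0.0624 = 2.8912 W/m².

ΔF = 2.89 W/m²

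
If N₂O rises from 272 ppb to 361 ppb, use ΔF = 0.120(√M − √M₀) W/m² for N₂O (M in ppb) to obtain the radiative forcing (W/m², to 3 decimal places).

ΔF = 0.301 W/m²

N₂O: 0.120 × (√361 − √272) = 0.120 × (19.0000 − 16.4924) = 0.120 × 2.5076 = 0.3009 W/m².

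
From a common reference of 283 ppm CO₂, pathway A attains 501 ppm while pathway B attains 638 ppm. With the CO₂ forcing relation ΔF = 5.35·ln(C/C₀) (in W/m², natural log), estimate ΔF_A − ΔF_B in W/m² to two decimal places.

ΔF_A = 5.35 ln(501/283) = 5.35 × 0.57116 = 3.0557 W/m².
ΔF_B = 5.35 ln(638/283) = 5.35 × 0.81289 = 4.3490 W/m².
Difference: 3.0557 − 4.3490 = -1.2933 W/m².

ΔF_A − ΔF_B = -1.29 W/m²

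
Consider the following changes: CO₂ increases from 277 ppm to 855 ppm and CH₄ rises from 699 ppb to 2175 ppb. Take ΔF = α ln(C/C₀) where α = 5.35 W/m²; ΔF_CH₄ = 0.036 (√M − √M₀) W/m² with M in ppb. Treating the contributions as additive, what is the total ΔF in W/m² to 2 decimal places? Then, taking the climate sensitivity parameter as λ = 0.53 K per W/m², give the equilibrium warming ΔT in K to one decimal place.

ΔF = 6.76 W/m²; ΔT = 3.6 K

CO₂: 5.35 × ln(855/277) = 5.35 × ln(3.08664) = 5.35 × 1.12708 = 6.0299 W/m².
CH₄: 0.036 × (√2175 − √699) = 0.036 × (46.6369 − 26.4386) = 0.036 × 20.1983 = 0.7271 W/m².
Total ΔF = 6.0299 + 0.7271 = 6.7570 W/m².
ΔT = λ ΔF = 0.53 × 6.76 = 3.5828 K.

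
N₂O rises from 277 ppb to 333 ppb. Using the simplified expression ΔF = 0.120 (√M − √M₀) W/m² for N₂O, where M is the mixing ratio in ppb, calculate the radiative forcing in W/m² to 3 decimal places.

N₂O: 0.120 × (√333 − √277) = 0.120 × (18.2483 − 16.6433) = 0.120 × 1.6050 = 0.1926 W/m².

ΔF = 0.193 W/m²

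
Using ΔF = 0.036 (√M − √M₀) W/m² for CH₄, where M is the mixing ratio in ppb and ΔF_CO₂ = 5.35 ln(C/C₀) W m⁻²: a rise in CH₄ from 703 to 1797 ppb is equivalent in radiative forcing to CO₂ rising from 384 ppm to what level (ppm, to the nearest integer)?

CH₄ forcing: 0.036 × (√1797 − √703) = 0.036 × (42.3910 − 26.5141) = 0.036 × 15.8769 = 0.57157 W/m².
Set 5.35 ln(C/384) = 0.57157: ln(C/384) = 0.57157/5.35 = 0.10684, so C = 384 × e^0.10684 = 384 × 1.11276 = 427.30 ppm.

C ≈ 427 ppm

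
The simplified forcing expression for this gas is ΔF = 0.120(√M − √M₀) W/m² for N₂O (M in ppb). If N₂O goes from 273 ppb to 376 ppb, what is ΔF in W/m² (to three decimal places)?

ΔF = 0.344 W/m²

N₂O: 0.120 × (√376 − √273) = 0.120 × (19.3907 − 16.5227) = 0.120 × 2.8680 = 0.3442 W/m².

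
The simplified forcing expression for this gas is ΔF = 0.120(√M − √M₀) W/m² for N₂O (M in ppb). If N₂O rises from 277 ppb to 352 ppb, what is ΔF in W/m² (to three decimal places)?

N₂O: 0.120 × (√352 − √277) = 0.120 × (18.7617 − 16.6433) = 0.120 × 2.1184 = 0.2542 W/m².

ΔF = 0.254 W/m²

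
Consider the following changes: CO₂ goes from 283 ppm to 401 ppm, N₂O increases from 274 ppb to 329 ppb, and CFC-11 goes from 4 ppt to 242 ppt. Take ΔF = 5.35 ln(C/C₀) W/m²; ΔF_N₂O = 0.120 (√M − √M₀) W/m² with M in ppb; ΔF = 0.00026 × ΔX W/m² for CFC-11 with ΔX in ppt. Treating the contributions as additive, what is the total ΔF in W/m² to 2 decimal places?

CO₂: 5.35 × ln(401/283) = 5.35 × ln(1.41696) = 5.35 × 0.34851 = 1.8645 W/m².
N₂O: 0.120 × (√329 − √274) = 0.120 × (18.1384 − 16.5529) = 0.120 × 1.5855 = 0.1903 W/m².
CFC-11: ΔF = 0.00026 × (242 − 4) = 0.00026 × 238 = 0.0619 W/m².
Total ΔF = 1.8645 + 0.1903 + 0.0619 = 2.1167 W/m².

ΔF = 2.12 W/m²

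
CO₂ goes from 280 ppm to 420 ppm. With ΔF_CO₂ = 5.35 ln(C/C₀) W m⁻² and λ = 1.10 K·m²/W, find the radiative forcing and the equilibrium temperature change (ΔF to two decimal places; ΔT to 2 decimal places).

CO₂: 5.35 × ln(420/280) = 5.35 × ln(1.50000) = 5.35 × 0.40547 = 2.1693 W/m².
ΔT = λ ΔF = 1.10 × 2.17 = 2.3870 K.

ΔF = 2.17 W/m²; ΔT = 2.39 K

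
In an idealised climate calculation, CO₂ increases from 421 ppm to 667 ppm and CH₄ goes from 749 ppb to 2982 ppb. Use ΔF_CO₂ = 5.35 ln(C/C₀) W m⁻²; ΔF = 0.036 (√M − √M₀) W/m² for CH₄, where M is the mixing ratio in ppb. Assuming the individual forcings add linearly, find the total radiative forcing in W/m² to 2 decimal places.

CO₂: 5.35 × ln(667/421) = 5.35 × ln(1.58432) = 5.35 × 0.46016 = 2.4619 W/m².
CH₄: 0.036 × (√2982 − √749) = 0.036 × (54.6077 − 27.3679) = 0.036 × 27.2398 = 0.9806 W/m².
Total ΔF = 2.4619 + 0.9806 = 3.4425 W/m².

ΔF = 3.44 W/m²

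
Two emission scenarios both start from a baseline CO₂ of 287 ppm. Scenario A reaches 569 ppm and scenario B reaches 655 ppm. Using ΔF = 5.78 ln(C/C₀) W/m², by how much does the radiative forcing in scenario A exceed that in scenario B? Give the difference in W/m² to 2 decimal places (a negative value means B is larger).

ΔF_A − ΔF_B = -0.81 W/m²

ΔF_A = 5.78 ln(569/287) = 5.78 × 0.68440 = 3.9558 W/m².
ΔF_B = 5.78 ln(655/287) = 5.78 × 0.82515 = 4.7694 W/m².
Difference: 3.9558 − 4.7694 = -0.8136 W/m².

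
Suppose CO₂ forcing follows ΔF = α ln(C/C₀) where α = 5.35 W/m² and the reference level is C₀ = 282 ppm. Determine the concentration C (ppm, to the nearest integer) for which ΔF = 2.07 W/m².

Set 5.35 ln(C/282) = 2.07, so ln(C/282) = 2.07/5.35 = 0.38692.
Then C/282 = e^0.38692 = 1.47244, giving C = 282 × 1.47244 = 415.23 ppm.

C ≈ 415 ppm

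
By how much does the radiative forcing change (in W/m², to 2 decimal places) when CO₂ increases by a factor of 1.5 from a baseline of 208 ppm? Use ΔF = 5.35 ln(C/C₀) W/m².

ΔF = 2.17 W/m²

Because the forcing depends only on the ratio C/C₀, the initial concentration does not enter.
ΔF = 5.35 × ln(1.5) = 5.35 × 0.40547 = 2.1693 W/m².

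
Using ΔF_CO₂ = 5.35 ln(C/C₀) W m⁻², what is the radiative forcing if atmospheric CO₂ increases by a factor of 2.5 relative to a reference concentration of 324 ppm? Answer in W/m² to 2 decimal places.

ΔF = 4.90 W/m²

Because the forcing depends only on the ratio C/C₀, the initial concentration does not enter.
ΔF = 5.35 × ln(2.5) = 5.35 × 0.91629 = 4.9022 W/m².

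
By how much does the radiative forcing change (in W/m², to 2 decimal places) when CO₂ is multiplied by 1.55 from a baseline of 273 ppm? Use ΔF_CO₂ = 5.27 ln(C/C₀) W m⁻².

ΔF = 2.31 W/m²

ΔF = 5.27 × ln(1.55) = 5.27 × 0.43825 = 2.3096 W/m².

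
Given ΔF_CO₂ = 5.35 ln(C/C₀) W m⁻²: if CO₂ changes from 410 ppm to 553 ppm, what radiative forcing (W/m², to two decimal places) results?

CO₂: 5.35 × ln(553/410) = 5.35 × ln(1.34878) = 5.35 × 0.29920 = 1.6007 W/m².

ΔF = 1.60 W/m²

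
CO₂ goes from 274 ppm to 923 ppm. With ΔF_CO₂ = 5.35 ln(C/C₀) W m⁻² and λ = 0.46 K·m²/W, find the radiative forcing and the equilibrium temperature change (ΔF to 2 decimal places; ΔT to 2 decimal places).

CO₂: 5.35 × ln(923/274) = 5.35 × ln(3.36861) = 5.35 × 1.21450 = 6.4976 W/m².
ΔT = λ ΔF = 0.46 × 6.50 = 2.9900 K.

ΔF = 6.50 W/m²; ΔT = 2.99 K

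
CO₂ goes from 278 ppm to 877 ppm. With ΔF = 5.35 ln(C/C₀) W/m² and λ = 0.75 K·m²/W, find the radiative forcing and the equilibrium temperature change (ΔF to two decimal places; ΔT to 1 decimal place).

ΔF = 6.15 W/m²; ΔT = 4.6 K

CO₂: 5.35 × ln(877/278) = 5.35 × ln(3.15468) = 5.35 × 1.14889 = 6.1466 W/m².
ΔT = λ ΔF = 0.75 × 6.15 = 4.6125 K.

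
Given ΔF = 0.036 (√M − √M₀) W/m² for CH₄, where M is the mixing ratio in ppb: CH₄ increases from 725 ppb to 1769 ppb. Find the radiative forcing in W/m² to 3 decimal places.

ΔF = 0.545 W/m²

CH₄: 0.036 × (√1769 − √725) = 0.036 × (42.0595 − 26.9258) = 0.036 × 15.1337 = 0.5448 W/m².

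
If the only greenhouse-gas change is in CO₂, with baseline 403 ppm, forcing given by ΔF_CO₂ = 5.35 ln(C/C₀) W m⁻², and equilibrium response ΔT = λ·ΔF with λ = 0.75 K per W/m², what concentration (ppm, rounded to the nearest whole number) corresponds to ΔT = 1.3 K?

Required forcing: ΔF = ΔT/λ = 1.3/0.75 = 1.7333 W/m².
Then ln(C/403) = ΔF/5.35 = 1.7333/5.35 = 0.32398.
So C = 403 × e^0.32398 = 403 × 1.38262 = 557.20 ppm.

C ≈ 557 ppm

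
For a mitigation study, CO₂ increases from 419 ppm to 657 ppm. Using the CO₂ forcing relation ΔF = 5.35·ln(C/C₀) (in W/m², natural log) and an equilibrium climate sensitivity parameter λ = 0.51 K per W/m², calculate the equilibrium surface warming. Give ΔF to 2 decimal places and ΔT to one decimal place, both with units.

CO₂: 5.35 × ln(657/419) = 5.35 × ln(1.56802) = 5.35 × 0.44981 = 2.4065 W/m².
ΔT = λ ΔF = 0.51 × 2.41 = 1.2291 K.

ΔF = 2.41 W/m²; ΔT = 1.2 K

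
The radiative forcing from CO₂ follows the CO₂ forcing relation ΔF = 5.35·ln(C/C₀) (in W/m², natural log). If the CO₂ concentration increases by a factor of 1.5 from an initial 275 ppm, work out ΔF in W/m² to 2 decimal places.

ΔF = 2.17 W/m²

ΔF = 5.35 × ln(1.5) = 5.35 × 0.40547 = 2.1693 W/m².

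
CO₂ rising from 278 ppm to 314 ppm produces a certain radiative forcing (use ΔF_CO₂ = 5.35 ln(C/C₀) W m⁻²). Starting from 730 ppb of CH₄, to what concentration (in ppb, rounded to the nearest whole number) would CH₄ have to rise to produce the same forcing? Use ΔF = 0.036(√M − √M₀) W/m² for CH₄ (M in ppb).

CO₂ forcing: 5.35 × ln(314/278) = 5.35 × 0.121772 = 0.65148 W/m².
Set 0.036(√M − √730) = 0.65148: √M = 0.65148/0.036 + √730 = 18.0967 + 27.0185 = 45.1152.
M = (45.1152)² = 2035.38 ppb.

M ≈ 2035 ppb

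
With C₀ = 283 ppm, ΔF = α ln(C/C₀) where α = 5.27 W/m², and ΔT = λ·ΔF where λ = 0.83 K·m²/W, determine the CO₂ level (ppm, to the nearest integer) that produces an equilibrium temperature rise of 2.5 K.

Required forcing: ΔF = ΔT/λ = 2.5/0.83 = 3.0120 W/m².
Then ln(C/283) = ΔF/5.27 = 3.0120/5.27 = 0.57154.
So C = 283 × e^0.57154 = 283 × 1.77099 = 501.19 ppm.

C ≈ 501 ppm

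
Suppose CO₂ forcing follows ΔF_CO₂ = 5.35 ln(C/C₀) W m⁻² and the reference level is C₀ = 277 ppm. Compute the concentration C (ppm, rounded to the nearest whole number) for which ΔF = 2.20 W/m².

C ≈ 418 ppm

Set 5.35 ln(C/277) = 2.20, so ln(C/277) = 2.20/5.35 = 0.41121.
Then C/277 = e^0.41121 = 1.50864, giving C = 277 × 1.50864 = 417.89 ppm.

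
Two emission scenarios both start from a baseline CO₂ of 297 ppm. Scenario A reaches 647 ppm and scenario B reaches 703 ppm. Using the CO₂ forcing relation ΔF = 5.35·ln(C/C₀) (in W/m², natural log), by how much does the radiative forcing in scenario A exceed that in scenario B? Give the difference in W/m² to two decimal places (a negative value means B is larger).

ΔF_A − ΔF_B = -0.44 W/m²

ΔF_A = 5.35 ln(647/297) = 5.35 × 0.77861 = 4.1656 W/m².
ΔF_B = 5.35 ln(703/297) = 5.35 × 0.86162 = 4.6097 W/m².
Difference: 4.1656 − 4.6097 = -0.4441 W/m².
(Equivalently, ΔF_A − ΔF_B = 5.35 ln(647/703) = 5.35 × -0.08301 = -0.4441 W/m².)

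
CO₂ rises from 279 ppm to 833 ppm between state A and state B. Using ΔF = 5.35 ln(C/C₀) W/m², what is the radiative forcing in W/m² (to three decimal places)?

CO₂: 5.35 × ln(833/279) = 5.35 × ln(2.98566) = 5.35 × 1.09382 = 5.8519 W/m².

ΔF = 5.852 W/m²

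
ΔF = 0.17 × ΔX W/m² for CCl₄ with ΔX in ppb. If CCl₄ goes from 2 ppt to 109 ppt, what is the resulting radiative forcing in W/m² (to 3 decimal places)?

CCl₄: Δ = 109 − 2 = 107 ppt = 0.107 ppb; ΔF = 0.17 × 0.107 = 0.0182 W/m².

ΔF = 0.018 W/m²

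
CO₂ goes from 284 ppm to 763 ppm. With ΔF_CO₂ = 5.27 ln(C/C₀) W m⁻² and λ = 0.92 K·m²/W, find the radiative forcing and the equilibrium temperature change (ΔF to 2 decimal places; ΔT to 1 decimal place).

ΔF = 5.21 W/m²; ΔT = 4.8 K

CO₂: 5.27 × ln(763/284) = 5.27 × ln(2.68662) = 5.27 × 0.98828 = 5.2082 W/m².
ΔT = λ ΔF = 0.92 × 5.21 = 4.7932 K.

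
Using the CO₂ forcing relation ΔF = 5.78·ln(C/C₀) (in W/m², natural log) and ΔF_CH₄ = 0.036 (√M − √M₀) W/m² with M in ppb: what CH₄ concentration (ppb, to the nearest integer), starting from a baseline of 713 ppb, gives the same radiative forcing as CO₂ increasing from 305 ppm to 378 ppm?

CO₂ forcing: 5.78 × ln(378/305) = 5.78 × 0.214582 = 1.24028 W/m².
Set 0.036(√M − √713) = 1.24028: √M = 1.24028/0.036 + √713 = 34.4522 + 26.7021 = 61.1543.
M = (61.1543)² = 3739.85 ppb.

M ≈ 3740 ppb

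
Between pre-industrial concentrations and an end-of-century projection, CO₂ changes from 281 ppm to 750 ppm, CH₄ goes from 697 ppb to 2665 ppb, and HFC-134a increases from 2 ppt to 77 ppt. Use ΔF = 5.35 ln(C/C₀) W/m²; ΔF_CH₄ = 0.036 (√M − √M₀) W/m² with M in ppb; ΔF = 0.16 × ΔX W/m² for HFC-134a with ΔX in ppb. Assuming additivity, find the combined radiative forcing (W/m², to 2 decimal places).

CO₂: 5.35 × ln(750/281) = 5.35 × ln(2.66904) = 5.35 × 0.98172 = 5.2522 W/m².
CH₄: 0.036 × (√2665 − √697) = 0.036 × (51.6236 − 26.4008) = 0.036 × 25.2228 = 0.9080 W/m².
HFC-134a: Δ = 77 − 2 = 75 ppt = 0.075 ppb; ΔF = 0.16 × 0.075 = 0.0120 W/m².
Total ΔF = 5.2522 + 0.9080 + 0.0120 = 6.1722 W/m².

ΔF = 6.17 W/m²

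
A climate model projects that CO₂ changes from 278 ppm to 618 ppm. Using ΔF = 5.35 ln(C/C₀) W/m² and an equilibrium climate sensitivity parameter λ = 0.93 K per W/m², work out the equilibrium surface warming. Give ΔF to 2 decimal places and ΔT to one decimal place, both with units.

CO₂: 5.35 × ln(618/278) = 5.35 × ln(2.22302) = 5.35 × 0.79887 = 4.2740 W/m².
ΔT = λ ΔF = 0.93 × 4.27 = 3.9711 K.

ΔF = 4.27 W/m²; ΔT = 4.0 K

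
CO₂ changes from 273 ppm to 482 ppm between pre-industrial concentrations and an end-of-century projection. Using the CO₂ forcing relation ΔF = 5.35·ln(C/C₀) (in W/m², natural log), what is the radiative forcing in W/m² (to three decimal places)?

ΔF = 3.041 W/m²

CO₂: 5.35 × ln(482/273) = 5.35 × ln(1.76557) = 5.35 × 0.56847 = 3.0413 W/m².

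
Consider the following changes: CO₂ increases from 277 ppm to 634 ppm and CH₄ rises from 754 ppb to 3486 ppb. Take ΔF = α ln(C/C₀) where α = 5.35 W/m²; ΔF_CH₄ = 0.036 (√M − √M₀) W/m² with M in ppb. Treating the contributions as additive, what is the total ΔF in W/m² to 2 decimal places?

ΔF = 5.57 W/m²

CO₂: 5.35 × ln(634/277) = 5.35 × ln(2.28881) = 5.35 × 0.82803 = 4.4300 W/m².
CH₄: 0.036 × (√3486 − √754) = 0.036 × (59.0424 − 27.4591) = 0.036 × 31.5833 = 1.1370 W/m².
Total ΔF = 4.4300 + 1.1370 = 5.5670 W/m².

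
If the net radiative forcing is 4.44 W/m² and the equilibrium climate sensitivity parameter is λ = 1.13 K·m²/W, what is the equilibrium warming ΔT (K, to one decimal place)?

ΔT = λ ΔF = 1.13 × 4.44 = 5.0172 K.

ΔT = 5.0 K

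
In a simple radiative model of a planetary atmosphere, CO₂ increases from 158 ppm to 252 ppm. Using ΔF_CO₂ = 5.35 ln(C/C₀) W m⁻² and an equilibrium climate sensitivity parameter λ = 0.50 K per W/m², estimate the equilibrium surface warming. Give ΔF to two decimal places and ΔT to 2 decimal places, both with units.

ΔF = 2.50 W/m²; ΔT = 1.25 K

CO₂: 5.35 × ln(252/158) = 5.35 × ln(1.59494) = 5.35 × 0.46684 = 2.4976 W/m².
ΔT = λ ΔF = 0.50 × 2.50 = 1.2500 K.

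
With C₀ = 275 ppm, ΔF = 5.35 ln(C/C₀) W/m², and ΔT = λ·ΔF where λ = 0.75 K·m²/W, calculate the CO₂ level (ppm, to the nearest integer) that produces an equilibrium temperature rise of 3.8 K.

C ≈ 709 ppm

Required forcing: ΔF = ΔT/λ = 3.8/0.75 = 5.0667 W/m².
Then ln(C/275) = ΔF/5.35 = 5.0667/5.35 = 0.94705.
So C = 275 × e^0.94705 = 275 × 2.57809 = 708.97 ppm.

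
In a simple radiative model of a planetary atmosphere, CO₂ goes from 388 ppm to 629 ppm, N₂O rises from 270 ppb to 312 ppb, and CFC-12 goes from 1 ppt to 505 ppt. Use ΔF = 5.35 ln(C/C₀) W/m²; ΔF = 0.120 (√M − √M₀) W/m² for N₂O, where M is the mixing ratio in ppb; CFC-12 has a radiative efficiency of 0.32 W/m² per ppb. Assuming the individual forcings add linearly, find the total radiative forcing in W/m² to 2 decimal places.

ΔF = 2.89 W/m²

CO₂: 5.35 × ln(629/388) = 5.35 × ln(1.62113) = 5.35 × 0.48312 = 2.5847 W/m².
N₂O: 0.120 × (√312 − √270) = 0.120 × (17.6635 − 16.4317) = 0.120 × 1.2318 = 0.1478 W/m².
CFC-12: Δ = 505 − 1 = 504 ppt = 0.504 ppb; ΔF = 0.32 × 0.504 = 0.1613 W/m².
Total ΔF = 2.5847 + 0.1478 + 0.1613 = 2.8938 W/m².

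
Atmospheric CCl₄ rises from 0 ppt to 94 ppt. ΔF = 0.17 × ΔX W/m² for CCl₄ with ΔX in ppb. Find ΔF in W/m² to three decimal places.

ΔF = 0.016 W/m²

CCl₄: Δ = 94 − 0 = 94 ppt = 0.094 ppb; ΔF = 0.17 × 0.094 = 0.0160 W/m².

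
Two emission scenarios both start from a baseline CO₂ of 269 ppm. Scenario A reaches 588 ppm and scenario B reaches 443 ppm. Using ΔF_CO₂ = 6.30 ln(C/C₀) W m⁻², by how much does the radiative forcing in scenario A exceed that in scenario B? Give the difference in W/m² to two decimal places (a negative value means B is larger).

ΔF_A − ΔF_B = 1.78 W/m²

ΔF_A = 6.30 ln(588/269) = 6.30 × 0.78202 = 4.9267 W/m².
ΔF_B = 6.30 ln(443/269) = 6.30 × 0.49886 = 3.1428 W/m².
Difference: 4.9267 − 3.1428 = 1.7839 W/m².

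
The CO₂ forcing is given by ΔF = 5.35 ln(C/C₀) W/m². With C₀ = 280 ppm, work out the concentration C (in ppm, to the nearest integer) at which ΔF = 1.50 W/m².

C ≈ 371 ppm

Set 5.35 ln(C/280) = 1.50, so ln(C/280) = 1.50/5.35 = 0.28037.
Then C/280 = e^0.28037 = 1.32362, giving C = 280 × 1.32362 = 370.61 ppm.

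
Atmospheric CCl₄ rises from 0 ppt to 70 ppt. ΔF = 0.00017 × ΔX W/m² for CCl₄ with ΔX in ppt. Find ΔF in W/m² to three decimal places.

CCl₄: ΔF = 0.00017 × (70 − 0) = 0.00017 × 70 = 0.0119 W/m².

ΔF = 0.012 W/m²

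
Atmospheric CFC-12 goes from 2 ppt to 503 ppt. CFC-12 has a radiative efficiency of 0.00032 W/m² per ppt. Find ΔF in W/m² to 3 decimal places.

CFC-12: ΔF = 0.00032 × (503 − 2) = 0.00032 × 501 = 0.1603 W/m².

ΔF = 0.160 W/m²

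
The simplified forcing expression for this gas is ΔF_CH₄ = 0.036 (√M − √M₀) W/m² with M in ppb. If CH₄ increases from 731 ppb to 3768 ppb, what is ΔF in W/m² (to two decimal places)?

ΔF = 1.24 W/m²

CH₄: 0.036 × (√3768 − √731) = 0.036 × (61.3840 − 27.0370) = 0.036 × 34.3470 = 1.2365 W/m².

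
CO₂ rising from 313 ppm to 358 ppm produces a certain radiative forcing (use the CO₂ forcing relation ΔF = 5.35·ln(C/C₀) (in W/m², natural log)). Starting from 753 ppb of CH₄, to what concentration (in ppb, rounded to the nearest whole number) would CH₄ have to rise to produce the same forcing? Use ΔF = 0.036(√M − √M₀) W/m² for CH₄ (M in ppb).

CO₂ forcing: 5.35 × ln(358/313) = 5.35 × 0.134330 = 0.71867 W/m².
Set 0.036(√M − √753) = 0.71867: √M = 0.71867/0.036 + √753 = 19.9631 + 27.4408 = 47.4039.
M = (47.4039)² = 2247.13 ppb.

M ≈ 2247 ppb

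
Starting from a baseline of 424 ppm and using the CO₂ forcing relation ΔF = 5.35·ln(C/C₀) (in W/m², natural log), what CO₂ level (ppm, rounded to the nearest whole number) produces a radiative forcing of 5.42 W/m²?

Set 5.35 ln(C/424) = 5.42, so ln(C/424) = 5.42/5.35 = 1.01308.
Then C/424 = e^1.01308 = 2.75407, giving C = 424 × 2.75407 = 1167.73 ppm.

C ≈ 1168 ppm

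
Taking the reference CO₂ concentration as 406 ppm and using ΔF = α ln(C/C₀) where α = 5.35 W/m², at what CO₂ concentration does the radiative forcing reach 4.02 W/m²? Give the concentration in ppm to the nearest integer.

C ≈ 861 ppm

Set 5.35 ln(C/406) = 4.02, so ln(C/406) = 4.02/5.35 = 0.75140.
Then C/406 = e^0.75140 = 2.11997, giving C = 406 × 2.11997 = 860.71 ppm.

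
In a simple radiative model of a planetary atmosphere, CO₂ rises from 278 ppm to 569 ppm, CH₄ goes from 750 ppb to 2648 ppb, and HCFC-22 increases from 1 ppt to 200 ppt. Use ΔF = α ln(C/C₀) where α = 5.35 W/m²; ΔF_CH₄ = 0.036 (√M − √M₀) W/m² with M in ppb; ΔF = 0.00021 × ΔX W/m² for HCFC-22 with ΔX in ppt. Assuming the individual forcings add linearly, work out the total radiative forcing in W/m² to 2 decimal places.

ΔF = 4.74 W/m²

CO₂: 5.35 × ln(569/278) = 5.35 × ln(2.04676) = 5.35 × 0.71626 = 3.8320 W/m².
CH₄: 0.036 × (√2648 − √750) = 0.036 × (51.4587 − 27.3861) = 0.036 × 24.0726 = 0.8666 W/m².
HCFC-22: ΔF = 0.00021 × (200 − 1) = 0.00021 × 199 = 0.0418 W/m².
Total ΔF = 3.8320 + 0.8666 + 0.0418 = 4.7404 W/m².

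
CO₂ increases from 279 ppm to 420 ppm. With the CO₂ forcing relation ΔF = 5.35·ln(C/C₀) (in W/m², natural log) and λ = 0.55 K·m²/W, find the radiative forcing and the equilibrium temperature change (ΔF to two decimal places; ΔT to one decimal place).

ΔF = 2.19 W/m²; ΔT = 1.2 K

CO₂: 5.35 × ln(420/279) = 5.35 × ln(1.50538) = 5.35 × 0.40905 = 2.1884 W/m².
ΔT = λ ΔF = 0.55 × 2.19 = 1.2045 K.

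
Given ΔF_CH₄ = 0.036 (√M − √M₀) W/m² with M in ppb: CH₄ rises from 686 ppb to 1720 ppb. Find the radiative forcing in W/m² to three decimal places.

ΔF = 0.550 W/m²

CH₄: 0.036 × (√1720 − √686) = 0.036 × (41.4729 − 26.1916) = 0.036 × 15.2813 = 0.5501 W/m².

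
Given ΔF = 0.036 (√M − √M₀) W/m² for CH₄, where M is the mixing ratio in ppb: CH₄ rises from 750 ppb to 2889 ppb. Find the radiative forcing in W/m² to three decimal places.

ΔF = 0.949 W/m²

CH₄: 0.036 × (√2889 − √750) = 0.036 × (53.7494 − 27.3861) = 0.036 × 26.3633 = 0.9491 W/m².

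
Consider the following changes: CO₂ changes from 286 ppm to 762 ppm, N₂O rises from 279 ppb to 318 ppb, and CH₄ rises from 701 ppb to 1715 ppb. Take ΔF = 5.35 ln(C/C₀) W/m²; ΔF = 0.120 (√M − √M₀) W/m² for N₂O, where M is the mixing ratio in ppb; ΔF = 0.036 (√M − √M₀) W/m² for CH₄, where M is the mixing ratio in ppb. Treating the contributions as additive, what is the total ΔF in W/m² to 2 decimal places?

CO₂: 5.35 × ln(762/286) = 5.35 × ln(2.66434) = 5.35 × 0.97996 = 5.2428 W/m².
N₂O: 0.120 × (√318 − √279) = 0.120 × (17.8326 − 16.7033) = 0.120 × 1.1293 = 0.1355 W/m².
CH₄: 0.036 × (√1715 − √701) = 0.036 × (41.4126 − 26.4764) = 0.036 × 14.9362 = 0.5377 W/m².
Total ΔF = 5.2428 + 0.1355 + 0.5377 = 5.9160 W/m².

ΔF = 5.92 W/m²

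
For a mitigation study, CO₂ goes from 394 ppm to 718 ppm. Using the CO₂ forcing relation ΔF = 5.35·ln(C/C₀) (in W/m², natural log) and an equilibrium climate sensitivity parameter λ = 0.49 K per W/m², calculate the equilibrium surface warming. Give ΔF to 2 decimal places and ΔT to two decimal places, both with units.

CO₂: 5.35 × ln(718/394) = 5.35 × ln(1.82234) = 5.35 × 0.60012 = 3.2106 W/m².
ΔT = λ ΔF = 0.49 × 3.21 = 1.5729 K.

ΔF = 3.21 W/m²; ΔT = 1.57 K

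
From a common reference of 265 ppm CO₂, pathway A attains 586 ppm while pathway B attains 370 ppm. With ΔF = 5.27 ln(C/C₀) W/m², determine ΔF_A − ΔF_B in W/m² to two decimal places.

ΔF_A − ΔF_B = 2.42 W/m²

ΔF_A = 5.27 ln(586/265) = 5.27 × 0.79359 = 4.1822 W/m².
ΔF_B = 5.27 ln(370/265) = 5.27 × 0.33377 = 1.7590 W/m².
Difference: 4.1822 − 1.7590 = 2.4232 W/m².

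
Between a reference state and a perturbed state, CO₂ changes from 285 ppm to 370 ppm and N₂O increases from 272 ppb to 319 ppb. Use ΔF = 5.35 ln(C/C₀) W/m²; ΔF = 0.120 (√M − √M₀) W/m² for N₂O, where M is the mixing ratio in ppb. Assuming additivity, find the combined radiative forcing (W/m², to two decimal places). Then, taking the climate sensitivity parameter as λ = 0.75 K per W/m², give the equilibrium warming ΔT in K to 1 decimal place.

CO₂: 5.35 × ln(370/285) = 5.35 × ln(1.29825) = 5.35 × 0.26102 = 1.3965 W/m².
N₂O: 0.120 × (√319 − √272) = 0.120 × (17.8606 − 16.4924) = 0.120 × 1.3682 = 0.1642 W/m².
Total ΔF = 1.3965 + 0.1642 = 1.5607 W/m².
ΔT = λ ΔF = 0.75 × 1.56 = 1.1700 K.

ΔF = 1.56 W/m²; ΔT = 1.2 K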